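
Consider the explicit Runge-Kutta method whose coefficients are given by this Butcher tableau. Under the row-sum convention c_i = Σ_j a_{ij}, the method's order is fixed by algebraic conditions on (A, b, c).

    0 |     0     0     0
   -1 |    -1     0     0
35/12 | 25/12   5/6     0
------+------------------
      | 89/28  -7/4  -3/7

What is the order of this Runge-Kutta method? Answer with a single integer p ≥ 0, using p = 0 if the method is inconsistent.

2

b = (89/28, -7/4, -3/7)
c = (0, -1, 35/12)
Ac = (0, 0, -5/6)
Σ b_i: 89/28·1 + (-7/4)·1 + (-3/7)·1 = 1 ✓
b·c: (-7/4)·(-1) + (-3/7)·35/12 = 1/2 ✓
b·c²: (-7/4)·1 + (-3/7)·1225/144 = -259/48 ≠ 1/3 ⇒ order 2.
b·Ac: (-3/7)·(-5/6) = 5/14 ≠ 1/6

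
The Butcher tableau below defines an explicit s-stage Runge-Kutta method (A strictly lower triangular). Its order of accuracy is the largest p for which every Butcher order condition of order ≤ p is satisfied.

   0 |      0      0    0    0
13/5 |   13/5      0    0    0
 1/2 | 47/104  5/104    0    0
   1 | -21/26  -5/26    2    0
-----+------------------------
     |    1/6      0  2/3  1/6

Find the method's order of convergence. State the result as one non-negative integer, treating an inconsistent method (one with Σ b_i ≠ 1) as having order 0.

4

b = (1/6, 0, 2/3, 1/6)
c = (0, 13/5, 1/2, 1)
Ac = (0, 0, 1/8, 1/2)
Σ b_i: 1/6·1 + 2/3·1 + 1/6·1 = 1 ✓
b·c: 2/3·1/2 + 1/6·1 = 1/2 ✓
b·c²: 2/3·1/4 + 1/6·1 = 1/3 ✓
b·Ac: 2/3·1/8 + 1/6·1/2 = 1/6 ✓
b·c³: 2/3·1/8 + 1/6·1 = 1/4 ✓
b·(c∘Ac): 2/3·1/16 + 1/6·1/2 = 1/8 ✓
b·Ac²: 2/3·13/40 + 1/6·(-4/5) = 1/12 ✓
b·A²c: 1/6·1/4 = 1/24 ✓; 4 stages ⇒ order 4.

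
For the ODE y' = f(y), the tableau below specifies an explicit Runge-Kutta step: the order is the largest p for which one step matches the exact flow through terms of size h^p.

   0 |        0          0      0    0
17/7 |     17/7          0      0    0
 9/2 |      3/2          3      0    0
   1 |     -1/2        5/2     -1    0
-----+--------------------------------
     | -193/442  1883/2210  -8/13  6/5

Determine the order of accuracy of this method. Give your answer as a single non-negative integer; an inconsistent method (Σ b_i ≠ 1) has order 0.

2

b = (-193/442, 1883/2210, -8/13, 6/5)
c = (0, 17/7, 9/2, 1)
Ac = (0, 0, 51/7, 11/7)
Σ b_i: (-193/442)·1 + 1883/2210·1 + (-8/13)·1 + 6/5·1 = 1 ✓
b·c: 1883/2210·17/7 + (-8/13)·9/2 + 6/5·1 = 1/2 ✓
b·c²: 1883/2210·289/49 + (-8/13)·81/4 + 6/5·1 = -1135/182 ≠ 1/3 ⇒ order 2.
b·Ac: (-8/13)·51/7 + 6/5·11/7 = -1182/455 ≠ 1/6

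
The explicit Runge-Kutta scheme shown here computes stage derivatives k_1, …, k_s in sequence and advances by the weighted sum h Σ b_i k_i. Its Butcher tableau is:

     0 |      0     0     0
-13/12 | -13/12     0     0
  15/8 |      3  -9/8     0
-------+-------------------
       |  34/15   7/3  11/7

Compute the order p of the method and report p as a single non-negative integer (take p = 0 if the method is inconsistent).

0

b = (34/15, 7/3, 11/7)
c = (0, -13/12, 15/8)
Ac = (0, 0, 39/32)
Σ b_i: 34/15·1 + 7/3·1 + 11/7·1 = 216/35 ≠ 1 ⇒ order 0.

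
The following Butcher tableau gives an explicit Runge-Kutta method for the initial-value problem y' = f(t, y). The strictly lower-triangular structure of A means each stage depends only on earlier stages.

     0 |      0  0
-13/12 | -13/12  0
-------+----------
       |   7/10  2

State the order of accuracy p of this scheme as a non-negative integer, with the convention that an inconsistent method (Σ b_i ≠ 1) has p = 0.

b = (7/10, 2)
c = (0, -13/12)
Σ b_i: 7/10·1 + 2·1 = 27/10 ≠ 1 ⇒ order 0.

0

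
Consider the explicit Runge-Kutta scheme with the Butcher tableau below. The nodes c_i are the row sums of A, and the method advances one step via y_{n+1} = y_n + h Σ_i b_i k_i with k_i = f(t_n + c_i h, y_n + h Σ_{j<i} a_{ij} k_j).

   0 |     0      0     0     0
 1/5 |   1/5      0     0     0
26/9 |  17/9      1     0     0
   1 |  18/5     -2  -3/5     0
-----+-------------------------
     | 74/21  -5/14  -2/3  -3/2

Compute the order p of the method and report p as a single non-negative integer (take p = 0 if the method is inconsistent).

b = (74/21, -5/14, -2/3, -3/2)
c = (0, 1/5, 26/9, 1)
Ac = (0, 0, 1/5, -32/15)
Σ b_i: 74/21·1 + (-5/14)·1 + (-2/3)·1 + (-3/2)·1 = 1 ✓
b·c: (-5/14)·1/5 + (-2/3)·26/9 + (-3/2)·1 = -661/189 ≠ 1/2 ⇒ order 1.

1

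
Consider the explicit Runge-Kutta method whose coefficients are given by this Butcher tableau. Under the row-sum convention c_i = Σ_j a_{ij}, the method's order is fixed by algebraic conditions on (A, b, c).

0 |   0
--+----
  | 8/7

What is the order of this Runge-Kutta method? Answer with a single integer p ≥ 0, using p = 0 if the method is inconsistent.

b = (8/7)
c = (0)
Σ b_i: 8/7·1 = 8/7 ≠ 1 ⇒ order 0.

0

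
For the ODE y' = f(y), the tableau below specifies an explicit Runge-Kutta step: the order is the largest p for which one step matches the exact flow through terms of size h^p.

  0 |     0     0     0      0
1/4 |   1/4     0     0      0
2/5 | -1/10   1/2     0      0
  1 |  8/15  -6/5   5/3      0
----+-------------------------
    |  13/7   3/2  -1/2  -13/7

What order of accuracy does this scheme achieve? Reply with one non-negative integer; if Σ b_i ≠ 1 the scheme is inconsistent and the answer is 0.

b = (13/7, 3/2, -1/2, -13/7)
c = (0, 1/4, 2/5, 1)
Ac = (0, 0, 1/8, 11/30)
Σ b_i: 13/7·1 + 3/2·1 + (-1/2)·1 + (-13/7)·1 = 1 ✓
b·c: 3/2·1/4 + (-1/2)·2/5 + (-13/7)·1 = -471/280 ≠ 1/2 ⇒ order 1.

1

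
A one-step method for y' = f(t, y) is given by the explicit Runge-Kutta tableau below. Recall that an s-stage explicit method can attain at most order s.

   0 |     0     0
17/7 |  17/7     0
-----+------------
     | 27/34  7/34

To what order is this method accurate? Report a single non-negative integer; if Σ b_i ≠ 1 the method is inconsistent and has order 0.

b = (27/34, 7/34)
c = (0, 17/7)
Σ b_i: 27/34·1 + 7/34·1 = 1 ✓
b·c: 7/34·17/7 = 1/2 ✓; 2 stages ⇒ order 2.

2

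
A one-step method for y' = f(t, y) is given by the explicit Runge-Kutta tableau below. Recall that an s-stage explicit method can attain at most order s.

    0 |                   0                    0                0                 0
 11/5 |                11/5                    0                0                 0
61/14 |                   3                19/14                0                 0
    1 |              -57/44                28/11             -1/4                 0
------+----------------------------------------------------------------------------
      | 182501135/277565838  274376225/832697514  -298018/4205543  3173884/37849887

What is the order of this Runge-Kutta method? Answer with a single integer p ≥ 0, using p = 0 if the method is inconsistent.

3

b = (182501135/277565838, 274376225/832697514, -298018/4205543, 3173884/37849887)
c = (0, 11/5, 61/14, 1)
Ac = (0, 0, 209/70, 1263/280)
Σ b_i: 182501135/277565838·1 + 274376225/832697514·1 + (-298018/4205543)·1 + 3173884/37849887·1 = 1 ✓
b·c: 274376225/832697514·11/5 + (-298018/4205543)·61/14 + 3173884/37849887·1 = 1/2 ✓
b·c²: 274376225/832697514·121/25 + (-298018/4205543)·3721/196 + 3173884/37849887·1 = 1/3 ✓
b·Ac: (-298018/4205543)·209/70 + 3173884/37849887·1263/280 = 1/6 ✓
b·c³: 274376225/832697514·1331/125 + (-298018/4205543)·226981/2744 + 3173884/37849887·1 = -4008379393/1766328060 ≠ 1/4 ⇒ order 3.
b·(c∘Ac): (-298018/4205543)·12749/980 + 3173884/37849887·1263/280 = -34293757/63083145 ≠ 1/8
b·Ac²: (-298018/4205543)·2299/350 + 3173884/37849887·148447/19600 = 898866383/5298984180 ≠ 1/12
b·A²c: 3173884/37849887·(-209/280) = -23690777/378498870 ≠ 1/24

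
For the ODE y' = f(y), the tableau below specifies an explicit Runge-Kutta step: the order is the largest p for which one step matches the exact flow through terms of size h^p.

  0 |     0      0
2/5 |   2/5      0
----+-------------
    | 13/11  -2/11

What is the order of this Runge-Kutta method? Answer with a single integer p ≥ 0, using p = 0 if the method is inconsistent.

1

b = (13/11, -2/11)
c = (0, 2/5)
Σ b_i: 13/11·1 + (-2/11)·1 = 1 ✓
b·c: (-2/11)·2/5 = -4/55 ≠ 1/2 ⇒ order 1.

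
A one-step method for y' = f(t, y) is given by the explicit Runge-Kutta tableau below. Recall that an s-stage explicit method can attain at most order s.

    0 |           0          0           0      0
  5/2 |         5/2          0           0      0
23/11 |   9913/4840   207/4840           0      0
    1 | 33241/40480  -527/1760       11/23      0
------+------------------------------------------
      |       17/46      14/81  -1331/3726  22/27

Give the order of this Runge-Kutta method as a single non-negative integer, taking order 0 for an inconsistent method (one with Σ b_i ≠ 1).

4

b = (17/46, 14/81, -1331/3726, 22/27)
c = (0, 5/2, 23/11, 1)
Ac = (0, 0, 207/1936, 177/704)
Σ b_i: 17/46·1 + 14/81·1 + (-1331/3726)·1 + 22/27·1 = 1 ✓
b·c: 14/81·5/2 + (-1331/3726)·23/11 + 22/27·1 = 1/2 ✓
b·c²: 14/81·25/4 + (-1331/3726)·529/121 + 22/27·1 = 1/3 ✓
b·Ac: (-1331/3726)·207/1936 + 22/27·177/704 = 1/6 ✓
b·c³: 14/81·125/8 + (-1331/3726)·12167/1331 + 22/27·1 = 1/4 ✓
b·(c∘Ac): (-1331/3726)·4761/21296 + 22/27·177/704 = 1/8 ✓
b·Ac²: (-1331/3726)·1035/3872 + 22/27·309/1408 = 1/12 ✓
b·A²c: 22/27·9/176 = 1/24 ✓; 4 stages ⇒ order 4.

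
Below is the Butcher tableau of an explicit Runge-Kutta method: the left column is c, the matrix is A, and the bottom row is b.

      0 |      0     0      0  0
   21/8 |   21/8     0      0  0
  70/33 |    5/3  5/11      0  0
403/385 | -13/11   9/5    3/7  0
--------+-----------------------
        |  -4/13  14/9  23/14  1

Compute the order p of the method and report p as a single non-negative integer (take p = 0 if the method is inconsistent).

b = (-4/13, 14/9, 23/14, 1)
c = (0, 21/8, 70/33, 403/385)
Ac = (0, 0, 105/88, 2479/440)
Σ b_i: (-4/13)·1 + 14/9·1 + 23/14·1 + 1·1 = 6373/1638 ≠ 1 ⇒ order 0.

0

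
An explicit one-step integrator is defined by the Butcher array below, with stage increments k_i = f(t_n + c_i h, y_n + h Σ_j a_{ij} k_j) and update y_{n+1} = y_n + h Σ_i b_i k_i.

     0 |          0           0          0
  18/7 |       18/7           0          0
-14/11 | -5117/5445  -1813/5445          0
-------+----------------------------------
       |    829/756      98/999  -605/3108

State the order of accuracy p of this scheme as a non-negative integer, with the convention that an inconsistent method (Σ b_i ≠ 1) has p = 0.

3

b = (829/756, 98/999, -605/3108)
c = (0, 18/7, -14/11)
Ac = (0, 0, -518/605)
Σ b_i: 829/756·1 + 98/999·1 + (-605/3108)·1 = 1 ✓
b·c: 98/999·18/7 + (-605/3108)·(-14/11) = 1/2 ✓
b·c²: 98/999·324/49 + (-605/3108)·196/121 = 1/3 ✓
b·Ac: (-605/3108)·(-518/605) = 1/6 ✓; 3 stages ⇒ order 3.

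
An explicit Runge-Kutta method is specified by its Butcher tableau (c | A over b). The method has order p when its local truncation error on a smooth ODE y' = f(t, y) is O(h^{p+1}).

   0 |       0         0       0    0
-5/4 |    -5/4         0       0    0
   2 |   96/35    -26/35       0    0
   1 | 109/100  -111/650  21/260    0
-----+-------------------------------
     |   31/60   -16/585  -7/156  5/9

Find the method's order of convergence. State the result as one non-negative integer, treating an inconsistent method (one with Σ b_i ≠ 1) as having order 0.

4

b = (31/60, -16/585, -7/156, 5/9)
c = (0, -5/4, 2, 1)
Ac = (0, 0, 13/14, 3/8)
Σ b_i: 31/60·1 + (-16/585)·1 + (-7/156)·1 + 5/9·1 = 1 ✓
b·c: (-16/585)·(-5/4) + (-7/156)·2 + 5/9·1 = 1/2 ✓
b·c²: (-16/585)·25/16 + (-7/156)·4 + 5/9·1 = 1/3 ✓
b·Ac: (-7/156)·13/14 + 5/9·3/8 = 1/6 ✓
b·c³: (-16/585)·(-125/64) + (-7/156)·8 + 5/9·1 = 1/4 ✓
b·(c∘Ac): (-7/156)·13/7 + 5/9·3/8 = 1/8 ✓
b·Ac²: (-7/156)·(-65/56) + 5/9·9/160 = 1/12 ✓
b·A²c: 5/9·3/40 = 1/24 ✓; 4 stages ⇒ order 4.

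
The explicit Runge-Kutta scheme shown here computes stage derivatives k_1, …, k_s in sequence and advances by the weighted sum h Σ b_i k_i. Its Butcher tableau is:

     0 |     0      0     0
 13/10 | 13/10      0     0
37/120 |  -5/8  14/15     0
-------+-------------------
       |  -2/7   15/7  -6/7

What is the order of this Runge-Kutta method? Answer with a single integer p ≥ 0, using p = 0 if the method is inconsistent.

1

b = (-2/7, 15/7, -6/7)
c = (0, 13/10, 37/120)
Ac = (0, 0, 91/75)
Σ b_i: (-2/7)·1 + 15/7·1 + (-6/7)·1 = 1 ✓
b·c: 15/7·13/10 + (-6/7)·37/120 = 353/140 ≠ 1/2 ⇒ order 1.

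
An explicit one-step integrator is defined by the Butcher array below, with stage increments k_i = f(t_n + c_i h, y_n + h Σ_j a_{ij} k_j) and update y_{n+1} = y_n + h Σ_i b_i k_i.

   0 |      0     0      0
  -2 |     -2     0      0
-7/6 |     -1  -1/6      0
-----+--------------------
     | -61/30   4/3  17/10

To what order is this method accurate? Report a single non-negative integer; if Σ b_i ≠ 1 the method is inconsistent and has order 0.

b = (-61/30, 4/3, 17/10)
c = (0, -2, -7/6)
Ac = (0, 0, 1/3)
Σ b_i: (-61/30)·1 + 4/3·1 + 17/10·1 = 1 ✓
b·c: 4/3·(-2) + 17/10·(-7/6) = -93/20 ≠ 1/2 ⇒ order 1.

1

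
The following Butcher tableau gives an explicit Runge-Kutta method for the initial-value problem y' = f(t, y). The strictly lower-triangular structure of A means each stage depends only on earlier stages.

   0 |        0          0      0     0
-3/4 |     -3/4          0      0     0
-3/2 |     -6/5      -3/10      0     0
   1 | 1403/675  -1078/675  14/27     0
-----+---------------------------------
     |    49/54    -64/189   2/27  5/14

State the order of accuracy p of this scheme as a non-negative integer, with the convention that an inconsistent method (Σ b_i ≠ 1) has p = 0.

b = (49/54, -64/189, 2/27, 5/14)
c = (0, -3/4, -3/2, 1)
Ac = (0, 0, 9/40, 21/50)
Σ b_i: 49/54·1 + (-64/189)·1 + 2/27·1 + 5/14·1 = 1 ✓
b·c: (-64/189)·(-3/4) + 2/27·(-3/2) + 5/14·1 = 1/2 ✓
b·c²: (-64/189)·9/16 + 2/27·9/4 + 5/14·1 = 1/3 ✓
b·Ac: 2/27·9/40 + 5/14·21/50 = 1/6 ✓
b·c³: (-64/189)·(-27/64) + 2/27·(-27/8) + 5/14·1 = 1/4 ✓
b·(c∘Ac): 2/27·(-27/80) + 5/14·21/50 = 1/8 ✓
b·Ac²: 2/27·(-27/160) + 5/14·161/600 = 1/12 ✓
b·A²c: 5/14·7/60 = 1/24 ✓; 4 stages ⇒ order 4.

4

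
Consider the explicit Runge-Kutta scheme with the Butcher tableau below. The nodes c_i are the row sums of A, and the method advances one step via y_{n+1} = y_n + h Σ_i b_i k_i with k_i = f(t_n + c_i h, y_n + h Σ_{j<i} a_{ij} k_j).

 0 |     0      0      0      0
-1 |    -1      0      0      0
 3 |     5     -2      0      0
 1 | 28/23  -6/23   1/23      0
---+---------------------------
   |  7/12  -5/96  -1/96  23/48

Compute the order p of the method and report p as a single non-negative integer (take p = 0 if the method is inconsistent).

b = (7/12, -5/96, -1/96, 23/48)
c = (0, -1, 3, 1)
Ac = (0, 0, 2, 9/23)
Σ b_i: 7/12·1 + (-5/96)·1 + (-1/96)·1 + 23/48·1 = 1 ✓
b·c: (-5/96)·(-1) + (-1/96)·3 + 23/48·1 = 1/2 ✓
b·c²: (-5/96)·1 + (-1/96)·9 + 23/48·1 = 1/3 ✓
b·Ac: (-1/96)·2 + 23/48·9/23 = 1/6 ✓
b·c³: (-5/96)·(-1) + (-1/96)·27 + 23/48·1 = 1/4 ✓
b·(c∘Ac): (-1/96)·6 + 23/48·9/23 = 1/8 ✓
b·Ac²: (-1/96)·(-2) + 23/48·3/23 = 1/12 ✓
b·A²c: 23/48·2/23 = 1/24 ✓; 4 stages ⇒ order 4.

4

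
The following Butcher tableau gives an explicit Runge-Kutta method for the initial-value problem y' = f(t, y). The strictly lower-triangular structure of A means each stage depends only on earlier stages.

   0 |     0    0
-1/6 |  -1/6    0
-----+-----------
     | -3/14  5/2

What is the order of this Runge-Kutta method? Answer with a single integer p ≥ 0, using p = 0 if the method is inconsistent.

0

b = (-3/14, 5/2)
c = (0, -1/6)
Σ b_i: (-3/14)·1 + 5/2·1 = 16/7 ≠ 1 ⇒ order 0.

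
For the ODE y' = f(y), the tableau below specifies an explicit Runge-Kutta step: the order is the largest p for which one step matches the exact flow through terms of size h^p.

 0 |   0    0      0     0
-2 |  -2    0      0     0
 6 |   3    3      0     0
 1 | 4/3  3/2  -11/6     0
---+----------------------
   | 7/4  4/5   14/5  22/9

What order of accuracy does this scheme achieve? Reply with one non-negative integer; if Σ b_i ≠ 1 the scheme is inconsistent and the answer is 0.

b = (7/4, 4/5, 14/5, 22/9)
c = (0, -2, 6, 1)
Ac = (0, 0, -6, -14)
Σ b_i: 7/4·1 + 4/5·1 + 14/5·1 + 22/9·1 = 1403/180 ≠ 1 ⇒ order 0.

0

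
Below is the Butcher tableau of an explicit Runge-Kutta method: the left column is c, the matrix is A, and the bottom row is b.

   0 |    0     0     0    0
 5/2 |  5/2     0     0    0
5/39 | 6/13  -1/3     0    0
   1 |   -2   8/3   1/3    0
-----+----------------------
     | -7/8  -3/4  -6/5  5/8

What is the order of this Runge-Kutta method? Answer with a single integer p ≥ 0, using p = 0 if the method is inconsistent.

0

b = (-7/8, -3/4, -6/5, 5/8)
c = (0, 5/2, 5/39, 1)
Ac = (0, 0, -5/6, 785/117)
Σ b_i: (-7/8)·1 + (-3/4)·1 + (-6/5)·1 + 5/8·1 = -11/5 ≠ 1 ⇒ order 0.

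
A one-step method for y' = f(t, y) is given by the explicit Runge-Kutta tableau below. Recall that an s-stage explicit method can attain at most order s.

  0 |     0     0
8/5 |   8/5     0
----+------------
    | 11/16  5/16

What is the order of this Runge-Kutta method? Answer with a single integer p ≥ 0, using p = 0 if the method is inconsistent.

b = (11/16, 5/16)
c = (0, 8/5)
Σ b_i: 11/16·1 + 5/16·1 = 1 ✓
b·c: 5/16·8/5 = 1/2 ✓; 2 stages ⇒ order 2.

2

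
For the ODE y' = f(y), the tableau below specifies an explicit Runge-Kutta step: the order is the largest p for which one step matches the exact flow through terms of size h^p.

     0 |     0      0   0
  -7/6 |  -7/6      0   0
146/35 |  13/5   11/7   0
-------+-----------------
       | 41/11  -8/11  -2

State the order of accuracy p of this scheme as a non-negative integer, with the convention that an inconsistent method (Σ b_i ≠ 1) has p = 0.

1

b = (41/11, -8/11, -2)
c = (0, -7/6, 146/35)
Ac = (0, 0, -11/6)
Σ b_i: 41/11·1 + (-8/11)·1 + (-2)·1 = 1 ✓
b·c: (-8/11)·(-7/6) + (-2)·146/35 = -8656/1155 ≠ 1/2 ⇒ order 1.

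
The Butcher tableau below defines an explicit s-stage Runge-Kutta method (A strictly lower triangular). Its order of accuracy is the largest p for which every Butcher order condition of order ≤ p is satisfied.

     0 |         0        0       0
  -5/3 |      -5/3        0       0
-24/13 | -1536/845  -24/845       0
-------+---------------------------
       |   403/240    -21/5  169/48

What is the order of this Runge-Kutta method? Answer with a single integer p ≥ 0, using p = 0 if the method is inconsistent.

b = (403/240, -21/5, 169/48)
c = (0, -5/3, -24/13)
Ac = (0, 0, 8/169)
Σ b_i: 403/240·1 + (-21/5)·1 + 169/48·1 = 1 ✓
b·c: (-21/5)·(-5/3) + 169/48·(-24/13) = 1/2 ✓
b·c²: (-21/5)·25/9 + 169/48·576/169 = 1/3 ✓
b·Ac: 169/48·8/169 = 1/6 ✓; 3 stages ⇒ order 3.

3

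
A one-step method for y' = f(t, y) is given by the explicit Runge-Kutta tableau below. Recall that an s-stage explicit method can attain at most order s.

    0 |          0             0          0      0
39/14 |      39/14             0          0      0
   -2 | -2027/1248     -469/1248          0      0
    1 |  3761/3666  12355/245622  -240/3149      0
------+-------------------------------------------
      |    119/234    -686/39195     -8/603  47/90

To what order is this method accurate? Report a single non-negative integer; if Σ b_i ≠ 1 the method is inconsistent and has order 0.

4

b = (119/234, -686/39195, -8/603, 47/90)
c = (0, 39/14, -2, 1)
Ac = (0, 0, -67/64, 55/188)
Σ b_i: 119/234·1 + (-686/39195)·1 + (-8/603)·1 + 47/90·1 = 1 ✓
b·c: (-686/39195)·39/14 + (-8/603)·(-2) + 47/90·1 = 1/2 ✓
b·c²: (-686/39195)·1521/196 + (-8/603)·4 + 47/90·1 = 1/3 ✓
b·Ac: (-8/603)·(-67/64) + 47/90·55/188 = 1/6 ✓
b·c³: (-686/39195)·59319/2744 + (-8/603)·(-8) + 47/90·1 = 1/4 ✓
b·(c∘Ac): (-8/603)·67/32 + 47/90·55/188 = 1/8 ✓
b·Ac²: (-8/603)·(-2613/896) + 47/90·225/2632 = 1/12 ✓
b·A²c: 47/90·15/188 = 1/24 ✓; 4 stages ⇒ order 4.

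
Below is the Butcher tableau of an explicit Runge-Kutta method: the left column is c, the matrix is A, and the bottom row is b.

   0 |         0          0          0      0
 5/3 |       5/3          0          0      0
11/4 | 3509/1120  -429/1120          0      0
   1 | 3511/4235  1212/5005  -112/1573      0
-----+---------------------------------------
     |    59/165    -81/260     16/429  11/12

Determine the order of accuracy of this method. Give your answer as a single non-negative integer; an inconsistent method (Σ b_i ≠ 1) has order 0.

b = (59/165, -81/260, 16/429, 11/12)
c = (0, 5/3, 11/4, 1)
Ac = (0, 0, -143/224, 16/77)
Σ b_i: 59/165·1 + (-81/260)·1 + 16/429·1 + 11/12·1 = 1 ✓
b·c: (-81/260)·5/3 + 16/429·11/4 + 11/12·1 = 1/2 ✓
b·c²: (-81/260)·25/9 + 16/429·121/16 + 11/12·1 = 1/3 ✓
b·Ac: 16/429·(-143/224) + 11/12·16/77 = 1/6 ✓
b·c³: (-81/260)·125/27 + 16/429·1331/64 + 11/12·1 = 1/4 ✓
b·(c∘Ac): 16/429·(-1573/896) + 11/12·16/77 = 1/8 ✓
b·Ac²: 16/429·(-715/672) + 11/12·31/231 = 1/12 ✓
b·A²c: 11/12·1/22 = 1/24 ✓; 4 stages ⇒ order 4.

4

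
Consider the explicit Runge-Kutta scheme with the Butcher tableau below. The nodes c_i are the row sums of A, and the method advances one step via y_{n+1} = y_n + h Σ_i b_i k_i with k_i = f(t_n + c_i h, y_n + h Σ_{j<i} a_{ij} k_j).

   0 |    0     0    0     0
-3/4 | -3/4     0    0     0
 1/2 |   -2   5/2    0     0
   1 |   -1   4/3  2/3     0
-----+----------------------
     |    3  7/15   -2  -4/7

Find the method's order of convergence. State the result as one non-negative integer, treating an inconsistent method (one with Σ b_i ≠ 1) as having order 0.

b = (3, 7/15, -2, -4/7)
c = (0, -3/4, 1/2, 1)
Ac = (0, 0, -15/8, -2/3)
Σ b_i: 3·1 + 7/15·1 + (-2)·1 + (-4/7)·1 = 94/105 ≠ 1 ⇒ order 0.

0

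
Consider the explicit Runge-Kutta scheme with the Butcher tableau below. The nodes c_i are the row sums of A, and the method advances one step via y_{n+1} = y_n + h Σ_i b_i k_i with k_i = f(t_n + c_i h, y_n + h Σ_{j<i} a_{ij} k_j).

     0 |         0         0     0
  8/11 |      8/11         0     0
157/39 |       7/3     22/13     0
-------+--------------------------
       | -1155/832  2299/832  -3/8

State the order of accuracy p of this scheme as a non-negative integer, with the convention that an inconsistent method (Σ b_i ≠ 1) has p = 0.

b = (-1155/832, 2299/832, -3/8)
c = (0, 8/11, 157/39)
Ac = (0, 0, 16/13)
Σ b_i: (-1155/832)·1 + 2299/832·1 + (-3/8)·1 = 1 ✓
b·c: 2299/832·8/11 + (-3/8)·157/39 = 1/2 ✓
b·c²: 2299/832·64/121 + (-3/8)·24649/1521 = -18721/4056 ≠ 1/3 ⇒ order 2.
b·Ac: (-3/8)·16/13 = -6/13 ≠ 1/6

2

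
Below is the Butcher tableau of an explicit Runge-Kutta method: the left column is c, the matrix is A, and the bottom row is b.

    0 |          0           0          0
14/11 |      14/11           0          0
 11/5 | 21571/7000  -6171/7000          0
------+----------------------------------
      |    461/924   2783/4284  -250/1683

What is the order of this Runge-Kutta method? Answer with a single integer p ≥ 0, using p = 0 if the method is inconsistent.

3

b = (461/924, 2783/4284, -250/1683)
c = (0, 14/11, 11/5)
Ac = (0, 0, -561/500)
Σ b_i: 461/924·1 + 2783/4284·1 + (-250/1683)·1 = 1 ✓
b·c: 2783/4284·14/11 + (-250/1683)·11/5 = 1/2 ✓
b·c²: 2783/4284·196/121 + (-250/1683)·121/25 = 1/3 ✓
b·Ac: (-250/1683)·(-561/500) = 1/6 ✓; 3 stages ⇒ order 3.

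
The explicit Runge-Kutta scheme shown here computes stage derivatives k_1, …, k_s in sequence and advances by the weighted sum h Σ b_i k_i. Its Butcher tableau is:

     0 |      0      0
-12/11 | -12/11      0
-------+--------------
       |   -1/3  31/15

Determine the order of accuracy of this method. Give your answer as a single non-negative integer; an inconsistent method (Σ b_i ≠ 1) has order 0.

b = (-1/3, 31/15)
c = (0, -12/11)
Σ b_i: (-1/3)·1 + 31/15·1 = 26/15 ≠ 1 ⇒ order 0.

0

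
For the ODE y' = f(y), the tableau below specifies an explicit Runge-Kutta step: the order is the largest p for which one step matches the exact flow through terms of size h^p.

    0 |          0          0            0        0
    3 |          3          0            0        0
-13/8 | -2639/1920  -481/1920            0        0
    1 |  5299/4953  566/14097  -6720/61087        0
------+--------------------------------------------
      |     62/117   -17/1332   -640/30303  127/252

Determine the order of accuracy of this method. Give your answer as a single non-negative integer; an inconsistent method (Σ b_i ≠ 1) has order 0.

b = (62/117, -17/1332, -640/30303, 127/252)
c = (0, 3, -13/8, 1)
Ac = (0, 0, -481/640, 38/127)
Σ b_i: 62/117·1 + (-17/1332)·1 + (-640/30303)·1 + 127/252·1 = 1 ✓
b·c: (-17/1332)·3 + (-640/30303)·(-13/8) + 127/252·1 = 1/2 ✓
b·c²: (-17/1332)·9 + (-640/30303)·169/64 + 127/252·1 = 1/3 ✓
b·Ac: (-640/30303)·(-481/640) + 127/252·38/127 = 1/6 ✓
b·c³: (-17/1332)·27 + (-640/30303)·(-2197/512) + 127/252·1 = 1/4 ✓
b·(c∘Ac): (-640/30303)·6253/5120 + 127/252·38/127 = 1/8 ✓
b·Ac²: (-640/30303)·(-1443/640) + 127/252·9/127 = 1/12 ✓
b·A²c: 127/252·21/254 = 1/24 ✓; 4 stages ⇒ order 4.

4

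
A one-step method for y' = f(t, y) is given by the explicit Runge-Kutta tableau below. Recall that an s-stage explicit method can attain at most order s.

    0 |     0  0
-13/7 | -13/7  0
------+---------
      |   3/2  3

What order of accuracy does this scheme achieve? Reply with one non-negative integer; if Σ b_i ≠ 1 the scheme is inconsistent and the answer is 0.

0

b = (3/2, 3)
c = (0, -13/7)
Σ b_i: 3/2·1 + 3·1 = 9/2 ≠ 1 ⇒ order 0.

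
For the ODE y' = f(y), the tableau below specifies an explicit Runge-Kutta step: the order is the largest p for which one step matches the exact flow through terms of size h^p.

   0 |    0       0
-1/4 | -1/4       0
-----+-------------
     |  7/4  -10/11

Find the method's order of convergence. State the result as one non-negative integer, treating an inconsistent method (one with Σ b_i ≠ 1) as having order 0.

b = (7/4, -10/11)
c = (0, -1/4)
Σ b_i: 7/4·1 + (-10/11)·1 = 37/44 ≠ 1 ⇒ order 0.

0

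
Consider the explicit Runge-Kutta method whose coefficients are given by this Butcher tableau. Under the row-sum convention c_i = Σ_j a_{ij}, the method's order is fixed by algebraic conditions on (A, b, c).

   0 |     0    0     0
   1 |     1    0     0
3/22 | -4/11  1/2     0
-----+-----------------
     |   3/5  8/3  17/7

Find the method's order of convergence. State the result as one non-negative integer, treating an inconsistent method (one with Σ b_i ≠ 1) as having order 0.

b = (3/5, 8/3, 17/7)
c = (0, 1, 3/22)
Ac = (0, 0, 1/2)
Σ b_i: 3/5·1 + 8/3·1 + 17/7·1 = 598/105 ≠ 1 ⇒ order 0.

0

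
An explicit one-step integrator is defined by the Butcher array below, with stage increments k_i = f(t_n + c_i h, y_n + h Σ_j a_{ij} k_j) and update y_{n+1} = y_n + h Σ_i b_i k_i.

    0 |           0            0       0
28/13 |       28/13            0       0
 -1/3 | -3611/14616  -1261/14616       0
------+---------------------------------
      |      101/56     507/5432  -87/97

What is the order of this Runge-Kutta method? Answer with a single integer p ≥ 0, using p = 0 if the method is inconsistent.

b = (101/56, 507/5432, -87/97)
c = (0, 28/13, -1/3)
Ac = (0, 0, -97/522)
Σ b_i: 101/56·1 + 507/5432·1 + (-87/97)·1 = 1 ✓
b·c: 507/5432·28/13 + (-87/97)·(-1/3) = 1/2 ✓
b·c²: 507/5432·784/169 + (-87/97)·1/9 = 1/3 ✓
b·Ac: (-87/97)·(-97/522) = 1/6 ✓; 3 stages ⇒ order 3.

3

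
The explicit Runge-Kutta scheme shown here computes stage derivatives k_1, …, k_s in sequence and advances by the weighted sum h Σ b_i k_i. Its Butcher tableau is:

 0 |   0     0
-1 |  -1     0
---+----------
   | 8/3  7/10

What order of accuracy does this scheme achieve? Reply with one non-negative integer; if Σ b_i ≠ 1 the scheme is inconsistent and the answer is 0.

0

b = (8/3, 7/10)
c = (0, -1)
Σ b_i: 8/3·1 + 7/10·1 = 101/30 ≠ 1 ⇒ order 0.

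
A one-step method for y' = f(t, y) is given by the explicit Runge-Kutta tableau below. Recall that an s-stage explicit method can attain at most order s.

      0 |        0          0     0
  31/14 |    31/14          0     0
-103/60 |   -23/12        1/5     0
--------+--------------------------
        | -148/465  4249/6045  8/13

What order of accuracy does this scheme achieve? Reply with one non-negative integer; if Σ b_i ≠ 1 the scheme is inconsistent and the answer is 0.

2

b = (-148/465, 4249/6045, 8/13)
c = (0, 31/14, -103/60)
Ac = (0, 0, 31/70)
Σ b_i: (-148/465)·1 + 4249/6045·1 + 8/13·1 = 1 ✓
b·c: 4249/6045·31/14 + 8/13·(-103/60) = 1/2 ✓
b·c²: 4249/6045·961/196 + 8/13·10609/3600 = 33137/6300 ≠ 1/3 ⇒ order 2.
b·Ac: 8/13·31/70 = 124/455 ≠ 1/6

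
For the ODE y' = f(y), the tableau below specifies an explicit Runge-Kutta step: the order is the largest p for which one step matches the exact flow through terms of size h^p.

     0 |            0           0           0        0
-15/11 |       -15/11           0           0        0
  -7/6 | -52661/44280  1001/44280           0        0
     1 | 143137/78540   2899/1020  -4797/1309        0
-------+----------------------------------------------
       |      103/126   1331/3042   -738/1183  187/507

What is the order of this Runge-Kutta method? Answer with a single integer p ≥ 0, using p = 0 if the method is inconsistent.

4

b = (103/126, 1331/3042, -738/1183, 187/507)
c = (0, -15/11, -7/6, 1)
Ac = (0, 0, -91/2952, 299/748)
Σ b_i: 103/126·1 + 1331/3042·1 + (-738/1183)·1 + 187/507·1 = 1 ✓
b·c: 1331/3042·(-15/11) + (-738/1183)·(-7/6) + 187/507·1 = 1/2 ✓
b·c²: 1331/3042·225/121 + (-738/1183)·49/36 + 187/507·1 = 1/3 ✓
b·Ac: (-738/1183)·(-91/2952) + 187/507·299/748 = 1/6 ✓
b·c³: 1331/3042·(-3375/1331) + (-738/1183)·(-343/216) + 187/507·1 = 1/4 ✓
b·(c∘Ac): (-738/1183)·637/17712 + 187/507·299/748 = 1/8 ✓
b·Ac²: (-738/1183)·455/10824 + 187/507·611/2057 = 1/12 ✓
b·A²c: 187/507·169/1496 = 1/24 ✓; 4 stages ⇒ order 4.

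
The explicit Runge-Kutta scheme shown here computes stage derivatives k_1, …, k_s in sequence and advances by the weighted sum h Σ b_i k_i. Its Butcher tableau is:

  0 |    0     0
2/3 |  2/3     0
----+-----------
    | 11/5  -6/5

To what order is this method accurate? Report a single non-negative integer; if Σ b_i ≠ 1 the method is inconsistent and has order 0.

1

b = (11/5, -6/5)
c = (0, 2/3)
Σ b_i: 11/5·1 + (-6/5)·1 = 1 ✓
b·c: (-6/5)·2/3 = -4/5 ≠ 1/2 ⇒ order 1.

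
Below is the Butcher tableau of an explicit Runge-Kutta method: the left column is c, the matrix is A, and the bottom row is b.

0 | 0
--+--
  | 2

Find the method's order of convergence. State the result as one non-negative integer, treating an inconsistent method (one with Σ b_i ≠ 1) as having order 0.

b = (2)
c = (0)
Σ b_i: 2·1 = 2 ≠ 1 ⇒ order 0.

0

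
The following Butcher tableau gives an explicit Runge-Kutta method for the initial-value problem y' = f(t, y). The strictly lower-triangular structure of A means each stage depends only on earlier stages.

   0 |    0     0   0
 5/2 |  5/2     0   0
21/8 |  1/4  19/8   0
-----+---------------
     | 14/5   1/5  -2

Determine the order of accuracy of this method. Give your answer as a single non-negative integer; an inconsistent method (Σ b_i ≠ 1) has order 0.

1

b = (14/5, 1/5, -2)
c = (0, 5/2, 21/8)
Ac = (0, 0, 95/16)
Σ b_i: 14/5·1 + 1/5·1 + (-2)·1 = 1 ✓
b·c: 1/5·5/2 + (-2)·21/8 = -19/4 ≠ 1/2 ⇒ order 1.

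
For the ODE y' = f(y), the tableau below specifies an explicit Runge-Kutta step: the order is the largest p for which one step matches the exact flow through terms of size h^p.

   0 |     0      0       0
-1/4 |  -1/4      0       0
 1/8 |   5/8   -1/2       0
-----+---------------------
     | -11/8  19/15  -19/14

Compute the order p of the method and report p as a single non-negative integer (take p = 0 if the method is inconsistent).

b = (-11/8, 19/15, -19/14)
c = (0, -1/4, 1/8)
Ac = (0, 0, 1/8)
Σ b_i: (-11/8)·1 + 19/15·1 + (-19/14)·1 = -1231/840 ≠ 1 ⇒ order 0.

0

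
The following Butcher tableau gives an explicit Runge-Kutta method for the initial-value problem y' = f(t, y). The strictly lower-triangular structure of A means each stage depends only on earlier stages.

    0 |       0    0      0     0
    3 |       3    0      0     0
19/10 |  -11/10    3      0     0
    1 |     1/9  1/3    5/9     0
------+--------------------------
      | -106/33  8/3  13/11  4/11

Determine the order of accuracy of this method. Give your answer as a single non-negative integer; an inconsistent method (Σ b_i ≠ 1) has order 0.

1

b = (-106/33, 8/3, 13/11, 4/11)
c = (0, 3, 19/10, 1)
Ac = (0, 0, 9, 37/18)
Σ b_i: (-106/33)·1 + 8/3·1 + 13/11·1 + 4/11·1 = 1 ✓
b·c: 8/3·3 + 13/11·19/10 + 4/11·1 = 1167/110 ≠ 1/2 ⇒ order 1.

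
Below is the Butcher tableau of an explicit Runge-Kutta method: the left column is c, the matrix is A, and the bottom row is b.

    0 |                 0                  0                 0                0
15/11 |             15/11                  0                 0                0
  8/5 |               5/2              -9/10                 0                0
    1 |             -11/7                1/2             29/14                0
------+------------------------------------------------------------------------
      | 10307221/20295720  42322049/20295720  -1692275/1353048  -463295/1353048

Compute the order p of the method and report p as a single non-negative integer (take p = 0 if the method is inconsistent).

3

b = (10307221/20295720, 42322049/20295720, -1692275/1353048, -463295/1353048)
c = (0, 15/11, 8/5, 1)
Ac = (0, 0, -27/22, 3077/770)
Σ b_i: 10307221/20295720·1 + 42322049/20295720·1 + (-1692275/1353048)·1 + (-463295/1353048)·1 = 1 ✓
b·c: 42322049/20295720·15/11 + (-1692275/1353048)·8/5 + (-463295/1353048)·1 = 1/2 ✓
b·c²: 42322049/20295720·225/121 + (-1692275/1353048)·64/25 + (-463295/1353048)·1 = 1/3 ✓
b·Ac: (-1692275/1353048)·(-27/22) + (-463295/1353048)·3077/770 = 1/6 ✓
b·c³: 42322049/20295720·3375/1331 + (-1692275/1353048)·512/125 + (-463295/1353048)·1 = -3306703/18604410 ≠ 1/4 ⇒ order 3.
b·(c∘Ac): (-1692275/1353048)·(-108/55) + (-463295/1353048)·3077/770 = 32376031/29767056 ≠ 1/8
b·Ac²: (-1692275/1353048)·(-405/242) + (-463295/1353048)·263951/42350 = -381037/9302205 ≠ 1/12
b·A²c: (-463295/1353048)·(-783/308) = 17274285/19844704 ≠ 1/24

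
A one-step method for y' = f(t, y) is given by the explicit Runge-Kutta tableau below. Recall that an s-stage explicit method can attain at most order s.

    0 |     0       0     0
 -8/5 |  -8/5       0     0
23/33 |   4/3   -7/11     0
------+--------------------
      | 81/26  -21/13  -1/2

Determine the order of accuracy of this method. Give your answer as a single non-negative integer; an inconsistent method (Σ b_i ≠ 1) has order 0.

1

b = (81/26, -21/13, -1/2)
c = (0, -8/5, 23/33)
Ac = (0, 0, 56/55)
Σ b_i: 81/26·1 + (-21/13)·1 + (-1/2)·1 = 1 ✓
b·c: (-21/13)·(-8/5) + (-1/2)·23/33 = 9593/4290 ≠ 1/2 ⇒ order 1.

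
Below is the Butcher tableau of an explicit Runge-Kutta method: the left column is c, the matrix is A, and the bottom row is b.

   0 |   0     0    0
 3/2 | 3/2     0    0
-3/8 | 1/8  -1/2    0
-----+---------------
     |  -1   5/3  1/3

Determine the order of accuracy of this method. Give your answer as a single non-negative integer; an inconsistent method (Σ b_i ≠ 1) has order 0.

1

b = (-1, 5/3, 1/3)
c = (0, 3/2, -3/8)
Ac = (0, 0, -3/4)
Σ b_i: (-1)·1 + 5/3·1 + 1/3·1 = 1 ✓
b·c: 5/3·3/2 + 1/3·(-3/8) = 19/8 ≠ 1/2 ⇒ order 1.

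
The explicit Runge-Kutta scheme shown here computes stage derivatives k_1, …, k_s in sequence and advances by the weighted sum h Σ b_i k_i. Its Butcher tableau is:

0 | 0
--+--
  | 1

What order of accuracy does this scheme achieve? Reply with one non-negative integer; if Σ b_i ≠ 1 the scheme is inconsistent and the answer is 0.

b = (1)
c = (0)
Σ b_i: 1·1 = 1 ✓; 1 stage ⇒ order 1.

1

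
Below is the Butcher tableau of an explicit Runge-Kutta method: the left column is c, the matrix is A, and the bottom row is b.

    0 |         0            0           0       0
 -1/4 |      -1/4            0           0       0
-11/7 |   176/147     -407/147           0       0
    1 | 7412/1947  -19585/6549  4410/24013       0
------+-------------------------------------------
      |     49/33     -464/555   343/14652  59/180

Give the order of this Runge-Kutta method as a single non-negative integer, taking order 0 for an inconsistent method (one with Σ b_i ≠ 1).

4

b = (49/33, -464/555, 343/14652, 59/180)
c = (0, -1/4, -11/7, 1)
Ac = (0, 0, 407/588, 325/708)
Σ b_i: 49/33·1 + (-464/555)·1 + 343/14652·1 + 59/180·1 = 1 ✓
b·c: (-464/555)·(-1/4) + 343/14652·(-11/7) + 59/180·1 = 1/2 ✓
b·c²: (-464/555)·1/16 + 343/14652·121/49 + 59/180·1 = 1/3 ✓
b·Ac: 343/14652·407/588 + 59/180·325/708 = 1/6 ✓
b·c³: (-464/555)·(-1/64) + 343/14652·(-1331/343) + 59/180·1 = 1/4 ✓
b·(c∘Ac): 343/14652·(-4477/4116) + 59/180·325/708 = 1/8 ✓
b·Ac²: 343/14652·(-407/2352) + 59/180·755/2832 = 1/12 ✓
b·A²c: 59/180·15/118 = 1/24 ✓; 4 stages ⇒ order 4.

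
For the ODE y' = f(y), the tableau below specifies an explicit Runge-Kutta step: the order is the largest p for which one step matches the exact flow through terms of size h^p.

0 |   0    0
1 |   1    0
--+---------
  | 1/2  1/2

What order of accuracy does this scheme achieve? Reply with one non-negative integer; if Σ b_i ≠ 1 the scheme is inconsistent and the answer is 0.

b = (1/2, 1/2)
c = (0, 1)
Σ b_i: 1/2·1 + 1/2·1 = 1 ✓
b·c: 1/2·1 = 1/2 ✓; 2 stages ⇒ order 2.

2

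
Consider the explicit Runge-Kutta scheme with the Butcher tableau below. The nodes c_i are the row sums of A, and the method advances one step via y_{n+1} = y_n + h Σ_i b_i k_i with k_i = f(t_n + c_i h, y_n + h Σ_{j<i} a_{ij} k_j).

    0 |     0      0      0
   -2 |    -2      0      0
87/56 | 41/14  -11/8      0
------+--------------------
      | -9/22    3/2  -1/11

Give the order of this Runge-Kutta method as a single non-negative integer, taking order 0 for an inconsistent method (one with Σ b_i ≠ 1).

b = (-9/22, 3/2, -1/11)
c = (0, -2, 87/56)
Ac = (0, 0, 11/4)
Σ b_i: (-9/22)·1 + 3/2·1 + (-1/11)·1 = 1 ✓
b·c: 3/2·(-2) + (-1/11)·87/56 = -1935/616 ≠ 1/2 ⇒ order 1.

1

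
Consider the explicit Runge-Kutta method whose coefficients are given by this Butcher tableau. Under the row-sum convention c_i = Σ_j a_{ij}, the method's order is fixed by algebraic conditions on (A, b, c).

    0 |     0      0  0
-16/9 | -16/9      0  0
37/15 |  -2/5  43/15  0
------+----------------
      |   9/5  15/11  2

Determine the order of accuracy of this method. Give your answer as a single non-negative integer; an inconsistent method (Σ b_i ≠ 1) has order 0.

b = (9/5, 15/11, 2)
c = (0, -16/9, 37/15)
Ac = (0, 0, -688/135)
Σ b_i: 9/5·1 + 15/11·1 + 2·1 = 284/55 ≠ 1 ⇒ order 0.

0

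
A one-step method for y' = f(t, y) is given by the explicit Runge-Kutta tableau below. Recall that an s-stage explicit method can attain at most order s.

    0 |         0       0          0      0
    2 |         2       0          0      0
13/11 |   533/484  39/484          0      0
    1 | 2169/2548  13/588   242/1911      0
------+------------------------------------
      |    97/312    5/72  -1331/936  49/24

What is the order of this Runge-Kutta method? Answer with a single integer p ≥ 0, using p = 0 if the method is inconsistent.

4

b = (97/312, 5/72, -1331/936, 49/24)
c = (0, 2, 13/11, 1)
Ac = (0, 0, 39/242, 19/98)
Σ b_i: 97/312·1 + 5/72·1 + (-1331/936)·1 + 49/24·1 = 1 ✓
b·c: 5/72·2 + (-1331/936)·13/11 + 49/24·1 = 1/2 ✓
b·c²: 5/72·4 + (-1331/936)·169/121 + 49/24·1 = 1/3 ✓
b·Ac: (-1331/936)·39/242 + 49/24·19/98 = 1/6 ✓
b·c³: 5/72·8 + (-1331/936)·2197/1331 + 49/24·1 = 1/4 ✓
b·(c∘Ac): (-1331/936)·507/2662 + 49/24·19/98 = 1/8 ✓
b·Ac²: (-1331/936)·39/121 + 49/24·13/49 = 1/12 ✓
b·A²c: 49/24·1/49 = 1/24 ✓; 4 stages ⇒ order 4.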